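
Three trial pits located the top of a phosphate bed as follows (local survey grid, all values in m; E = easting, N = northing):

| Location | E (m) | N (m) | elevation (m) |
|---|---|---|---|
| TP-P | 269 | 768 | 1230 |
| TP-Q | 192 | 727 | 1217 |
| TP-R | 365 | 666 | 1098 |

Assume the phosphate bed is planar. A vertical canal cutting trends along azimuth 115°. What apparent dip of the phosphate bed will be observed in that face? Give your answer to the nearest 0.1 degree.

35.9°

Two edge vectors: TP-P→TP-Q = (-77, -41, -13), TP-P→TP-R = (96, -102, -132).
Normal n = (TP-P→TP-Q) × (TP-P→TP-R) = (4086, -11412, 11790).
So ∂z/∂E = −n_x/n_z = −0.34656 and ∂z/∂N = −n_y/n_z = 0.96794.
Unit vector along 115° is (sin 115°, cos 115°) = (0.9063, -0.4226).
Slope in that direction = a·(0.9063) + b·(-0.4226) = −0.72316.
Apparent dip = arctan|0.72316| = 35.9° (true dip is 45.8°, so apparent ≤ true as expected).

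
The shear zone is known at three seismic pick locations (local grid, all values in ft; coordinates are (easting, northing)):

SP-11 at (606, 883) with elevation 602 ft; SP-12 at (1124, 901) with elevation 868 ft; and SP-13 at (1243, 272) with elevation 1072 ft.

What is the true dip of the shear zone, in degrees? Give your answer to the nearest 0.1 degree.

Let the plane be z = a·E + b·N + c.
SP-12−SP-11: 518a + 18b = 266;  SP-13−SP-11: 637a − 611b = 470.
Solving gives a = 0.52136, b = −0.22569.
Gradient magnitude |∇z| = √(a² + b²) = √(0.27181 + 0.05094) = 0.56811.
True dip = arctan(0.56811) = 29.6°, dipping toward WNW (azimuth ≈ 293°).

29.6°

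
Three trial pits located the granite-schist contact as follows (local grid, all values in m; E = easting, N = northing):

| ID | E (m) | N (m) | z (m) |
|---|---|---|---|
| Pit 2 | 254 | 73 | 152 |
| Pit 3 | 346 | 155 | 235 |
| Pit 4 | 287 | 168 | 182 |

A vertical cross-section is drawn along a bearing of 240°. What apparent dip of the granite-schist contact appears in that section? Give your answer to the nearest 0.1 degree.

38.0°

Let the plane be z = a·E + b·N + c.
Pit 3−Pit 2: 92a + 82b = 83;  Pit 4−Pit 2: 33a + 95b = 30.
Solving gives a = 0.89907, b = 0.00348.
Unit vector along 240° is (sin 240°, cos 240°) = (-0.8660, -0.5000).
Slope in that direction = a·(-0.8660) + b·(-0.5000) = −0.78036.
Apparent dip = arctan|0.78036| = 38.0° (true dip is 42.0°, so apparent ≤ true as expected).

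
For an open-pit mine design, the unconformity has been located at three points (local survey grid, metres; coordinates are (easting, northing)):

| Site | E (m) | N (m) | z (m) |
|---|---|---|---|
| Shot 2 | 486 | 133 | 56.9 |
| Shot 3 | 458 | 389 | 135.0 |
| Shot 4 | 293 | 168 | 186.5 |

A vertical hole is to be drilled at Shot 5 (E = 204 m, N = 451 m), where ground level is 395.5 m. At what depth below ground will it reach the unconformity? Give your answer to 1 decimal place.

Let the plane be z = a·E + b·N + c.
Shot 3−Shot 2: −28a + 256b = 78.1;  Shot 4−Shot 2: −193a + 35b = 129.6.
Solving gives a = −0.62865, b = 0.23632.
Then c = 56.9 − a·486 − b·133 = 330.99.
At (204, 451): z_contact = −128.24 + 106.58 + 330.99 = 309.33 m.
Depth below ground = 395.5 − 309.33 = 86.2 m.

86.2 m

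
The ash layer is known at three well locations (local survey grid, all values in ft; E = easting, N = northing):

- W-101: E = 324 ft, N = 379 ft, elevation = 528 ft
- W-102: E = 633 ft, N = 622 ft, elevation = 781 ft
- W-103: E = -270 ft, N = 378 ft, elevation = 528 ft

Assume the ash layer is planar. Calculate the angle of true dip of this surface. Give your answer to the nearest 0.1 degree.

46.2°

Let the plane be z = a·E + b·N + c.
W-102−W-101: 309a + 243b = 253;  W-103−W-101: −594a − 1b = 0.
Solving gives a = −0.00176, b = 1.04339.
Gradient magnitude |∇z| = √(a² + b²) = √(0.00000 + 1.08865) = 1.04339.
True dip = arctan(1.04339) = 46.2°, dipping toward S (azimuth ≈ 180°).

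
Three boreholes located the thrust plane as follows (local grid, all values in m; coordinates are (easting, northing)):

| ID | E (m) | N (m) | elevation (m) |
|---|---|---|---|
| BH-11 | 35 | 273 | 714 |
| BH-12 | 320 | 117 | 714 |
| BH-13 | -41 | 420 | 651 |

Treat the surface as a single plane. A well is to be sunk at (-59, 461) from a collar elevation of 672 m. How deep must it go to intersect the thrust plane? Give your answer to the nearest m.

Two edge vectors: BH-11→BH-12 = (285, -156, 0), BH-11→BH-13 = (-76, 147, -63).
Normal n = (BH-11→BH-12) × (BH-11→BH-13) = (9828, 17955, 30039).
So ∂z/∂E = −n_x/n_z = −0.32717 and ∂z/∂N = −n_y/n_z = −0.59772.
Intercept c from BH-11: 714 + 11.45 + 163.18 = 888.63.
At (-59, 461): z_contact = 19.3 − 275.6 + 888.63 = 632.4 m.
Depth below ground = 672 − 632.4 = 40 m.

40 m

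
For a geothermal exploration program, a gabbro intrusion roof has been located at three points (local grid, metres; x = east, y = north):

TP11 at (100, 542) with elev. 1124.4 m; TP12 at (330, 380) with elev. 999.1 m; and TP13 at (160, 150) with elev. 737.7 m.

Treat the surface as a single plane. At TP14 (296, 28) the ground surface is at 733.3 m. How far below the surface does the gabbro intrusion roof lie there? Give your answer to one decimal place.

96.2 m

Two edge vectors: TP11→TP12 = (230, -162, -125.3), TP11→TP13 = (60, -392, -386.7).
Normal n = (TP11→TP12) × (TP11→TP13) = (13527.8, 81423, -80440).
So ∂z/∂x = −n_x/n_z = 0.16817 and ∂z/∂y = −n_y/n_z = 1.01222.
Intercept c from TP11: 1124.4 − 16.82 − 548.62 = 558.96.
At (296, 28): z_contact = 49.78 + 28.34 + 558.96 = 637.08 m.
Depth below ground = 733.3 − 637.08 = 96.2 m.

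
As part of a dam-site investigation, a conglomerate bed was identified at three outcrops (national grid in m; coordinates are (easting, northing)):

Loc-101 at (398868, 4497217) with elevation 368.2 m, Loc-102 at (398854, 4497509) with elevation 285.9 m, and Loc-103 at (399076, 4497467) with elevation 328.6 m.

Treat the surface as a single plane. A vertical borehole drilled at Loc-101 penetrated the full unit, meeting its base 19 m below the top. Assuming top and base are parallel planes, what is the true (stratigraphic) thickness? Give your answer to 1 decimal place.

18.2 m

Let the plane be z = a·E + b·N + c.
Loc-102−Loc-101: −14a + 292b = −82.3;  Loc-103−Loc-101: 208a + 250b = −39.6.
Solving gives a = 0.14029, b = −0.27512.
|∇z| = √(a²+b²) = 0.30883, so dip δ = arctan(0.30883) = 17.16°.
True thickness = vertical thickness × cos δ = 19 × cos 17.16° = 18.2 m.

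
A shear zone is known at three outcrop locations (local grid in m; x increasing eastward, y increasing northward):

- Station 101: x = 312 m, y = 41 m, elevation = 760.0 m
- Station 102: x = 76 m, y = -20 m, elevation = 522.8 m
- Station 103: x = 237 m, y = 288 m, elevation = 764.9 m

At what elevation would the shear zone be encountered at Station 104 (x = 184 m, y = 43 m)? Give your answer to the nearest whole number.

642 m

Let the plane be z = a·x + b·y + c.
Station 102−Station 101: −236a − 61b = −237.2;  Station 103−Station 101: −75a + 247b = 4.9.
Solving gives a = 0.92719, b = 0.30137.
Then c = 760 − a·312 − b·41 = 458.36.
At (184, 43): z = 170.6 + 13.0 + 458.36 = 641.9 m.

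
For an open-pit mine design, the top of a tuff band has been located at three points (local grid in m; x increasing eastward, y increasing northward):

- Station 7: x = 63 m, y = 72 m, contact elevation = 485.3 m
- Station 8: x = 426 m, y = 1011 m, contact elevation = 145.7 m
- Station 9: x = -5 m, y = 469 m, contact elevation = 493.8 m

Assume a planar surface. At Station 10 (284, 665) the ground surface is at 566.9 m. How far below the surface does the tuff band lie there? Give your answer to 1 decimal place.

290.4 m

Two edge vectors: Station 7→Station 8 = (363, 939, -339.6), Station 7→Station 9 = (-68, 397, 8.5).
Normal n = (Station 7→Station 8) × (Station 7→Station 9) = (142802.7, 20007.3, 207963).
So ∂z/∂x = −n_x/n_z = −0.686674 and ∂z/∂y = −n_y/n_z = −0.096206.
Intercept c from Station 7: 485.3 + 43.26 + 6.93 = 535.49.
At (284, 665): z_contact = −195.02 − 63.98 + 535.49 = 276.49 m.
Depth below ground = 566.9 − 276.49 = 290.4 m.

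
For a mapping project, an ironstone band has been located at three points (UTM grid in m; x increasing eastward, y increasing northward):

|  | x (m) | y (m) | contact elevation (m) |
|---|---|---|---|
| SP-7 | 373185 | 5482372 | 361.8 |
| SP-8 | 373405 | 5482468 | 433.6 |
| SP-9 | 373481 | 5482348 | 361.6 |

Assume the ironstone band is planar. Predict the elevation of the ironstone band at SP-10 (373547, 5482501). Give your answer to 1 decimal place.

Let the plane be z = a·x + b·y + c.
SP-8−SP-7: 220a + 96b = 71.8;  SP-9−SP-7: 296a − 24b = −0.2.
Solving gives a = 0.050569801, b = 0.632027540.
Then c = 361.8 − a·373185 − b·5482372 = −3483520.18.
At (373547, 5482501): z = 18890.2 + 3465091.6 − 3483520.18 = 461.6 m.

461.6 m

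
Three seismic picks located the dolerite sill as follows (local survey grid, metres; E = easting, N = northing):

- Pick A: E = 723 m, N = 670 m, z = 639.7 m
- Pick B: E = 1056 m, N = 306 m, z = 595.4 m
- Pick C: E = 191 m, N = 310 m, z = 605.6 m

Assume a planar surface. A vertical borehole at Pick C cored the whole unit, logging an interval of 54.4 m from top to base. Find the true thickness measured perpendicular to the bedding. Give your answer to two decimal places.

Two edge vectors: Pick A→Pick B = (333, -364, -44.3), Pick A→Pick C = (-532, -360, -34.1).
Normal n = (Pick A→Pick B) × (Pick A→Pick C) = (-3535.6, 34922.9, -313528).
So ∂z/∂E = −n_x/n_z = −0.01128 and ∂z/∂N = −n_y/n_z = 0.11139.
|∇z| = √(a²+b²) = 0.11196, so dip δ = arctan(0.11196) = 6.39°.
True thickness = vertical thickness × cos δ = 54.4 × cos 6.39° = 54.06 m.

54.06 m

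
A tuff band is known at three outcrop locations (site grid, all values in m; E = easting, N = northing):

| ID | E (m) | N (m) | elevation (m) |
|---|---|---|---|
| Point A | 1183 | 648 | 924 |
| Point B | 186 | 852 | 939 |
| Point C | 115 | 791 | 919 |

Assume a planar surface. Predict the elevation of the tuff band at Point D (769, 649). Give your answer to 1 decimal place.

Let the plane be z = a·E + b·N + c.
Point B−Point A: −997a + 204b = 15;  Point C−Point A: −1068a + 143b = −5.
Solving gives a = 0.042031, b = 0.278947.
Then c = 924 − a·1183 − b·648 = 693.52.
At (769, 649): z = 32.3 + 181.0 + 693.52 = 906.9 m.

906.9 m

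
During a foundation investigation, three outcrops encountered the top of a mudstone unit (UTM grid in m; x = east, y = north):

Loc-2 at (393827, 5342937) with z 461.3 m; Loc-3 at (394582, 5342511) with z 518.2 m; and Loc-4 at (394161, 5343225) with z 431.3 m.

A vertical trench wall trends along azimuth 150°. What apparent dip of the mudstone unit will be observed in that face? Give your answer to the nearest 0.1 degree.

Two edge vectors: Loc-2→Loc-3 = (755, -426, 56.9), Loc-2→Loc-4 = (334, 288, -30).
Normal n = (Loc-2→Loc-3) × (Loc-2→Loc-4) = (-3607.2, 41654.6, 359724).
So ∂z/∂x = −n_x/n_z = 0.01003 and ∂z/∂y = −n_y/n_z = −0.11580.
Unit vector along 150° is (sin 150°, cos 150°) = (0.5000, -0.8660).
Slope in that direction = a·(0.5000) + b·(-0.8660) = 0.10530.
Apparent dip = arctan|0.10530| = 6.0° (true dip is 6.6°, so apparent ≤ true as expected).

6.0°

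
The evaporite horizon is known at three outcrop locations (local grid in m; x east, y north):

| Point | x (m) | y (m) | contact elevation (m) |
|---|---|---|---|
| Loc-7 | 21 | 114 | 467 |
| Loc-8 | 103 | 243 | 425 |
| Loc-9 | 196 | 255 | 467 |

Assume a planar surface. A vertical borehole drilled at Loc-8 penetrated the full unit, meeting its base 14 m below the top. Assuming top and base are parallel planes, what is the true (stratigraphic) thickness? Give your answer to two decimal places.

10.63 m

Let the plane be z = a·x + b·y + c.
Loc-8−Loc-7: 82a + 129b = −42;  Loc-9−Loc-7: 175a + 141b = 0.
Solving gives a = 0.53773, b = −0.66739.
|∇z| = √(a²+b²) = 0.85707, so dip δ = arctan(0.85707) = 40.60°.
True thickness = vertical thickness × cos δ = 14 × cos 40.60° = 10.63 m.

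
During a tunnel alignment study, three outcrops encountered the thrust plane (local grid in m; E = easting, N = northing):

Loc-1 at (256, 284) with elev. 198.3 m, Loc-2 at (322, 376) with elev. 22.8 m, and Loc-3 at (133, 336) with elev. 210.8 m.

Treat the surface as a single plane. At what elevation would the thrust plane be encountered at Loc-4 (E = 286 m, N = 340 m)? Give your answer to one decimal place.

98.6 m

Two edge vectors: Loc-1→Loc-2 = (66, 92, -175.5), Loc-1→Loc-3 = (-123, 52, 12.5).
Normal n = (Loc-1→Loc-2) × (Loc-1→Loc-3) = (10276, 20761.5, 14748).
So ∂z/∂E = −n_x/n_z = −0.69677 and ∂z/∂N = −n_y/n_z = −1.40775.
Intercept c from Loc-1: 198.3 + 178.37 + 399.80 = 776.47.
At (286, 340): z = −199.3 − 478.6 + 776.47 = 98.6 m.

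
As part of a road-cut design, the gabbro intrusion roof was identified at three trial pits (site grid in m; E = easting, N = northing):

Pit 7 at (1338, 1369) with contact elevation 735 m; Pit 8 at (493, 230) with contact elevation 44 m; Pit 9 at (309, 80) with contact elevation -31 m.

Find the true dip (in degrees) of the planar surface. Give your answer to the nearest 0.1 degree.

Two edge vectors: Pit 7→Pit 8 = (-845, -1139, -691), Pit 7→Pit 9 = (-1029, -1289, -766).
Normal n = (Pit 7→Pit 8) × (Pit 7→Pit 9) = (-18225, 63769, -82826).
So ∂z/∂E = −n_x/n_z = −0.22004 and ∂z/∂N = −n_y/n_z = 0.76992.
Gradient magnitude |∇z| = √(a² + b²) = √(0.04842 + 0.59277) = 0.80074.
True dip = arctan(0.80074) = 38.7°, dipping toward SSE (azimuth ≈ 164°).

38.7°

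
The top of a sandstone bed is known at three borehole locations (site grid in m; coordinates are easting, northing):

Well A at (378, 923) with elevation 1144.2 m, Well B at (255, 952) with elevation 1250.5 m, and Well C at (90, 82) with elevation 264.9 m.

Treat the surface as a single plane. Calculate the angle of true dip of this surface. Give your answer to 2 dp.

Two edge vectors: Well A→Well B = (-123, 29, 106.3), Well A→Well C = (-288, -841, -879.3).
Normal n = (Well A→Well B) × (Well A→Well C) = (63898.6, -138768.3, 111795).
So ∂z/∂easting = −n_x/n_z = −0.57157 and ∂z/∂northing = −n_y/n_z = 1.24127.
Gradient magnitude |∇z| = √(a² + b²) = √(0.32669 + 1.54076) = 1.36655.
True dip = arctan(1.36655) = 53.80°, dipping toward SSE (azimuth ≈ 155°).

53.80°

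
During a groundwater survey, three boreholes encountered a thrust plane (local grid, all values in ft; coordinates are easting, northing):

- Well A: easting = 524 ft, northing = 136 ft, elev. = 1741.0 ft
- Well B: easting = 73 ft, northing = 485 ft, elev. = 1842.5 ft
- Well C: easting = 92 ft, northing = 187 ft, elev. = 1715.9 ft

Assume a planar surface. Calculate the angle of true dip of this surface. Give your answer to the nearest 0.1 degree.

24.0°

Two edge vectors: Well A→Well B = (-451, 349, 101.5), Well A→Well C = (-432, 51, -25.1).
Normal n = (Well A→Well B) × (Well A→Well C) = (-13936.4, -55168.1, 127767).
So ∂z/∂easting = −n_x/n_z = 0.10908 and ∂z/∂northing = −n_y/n_z = 0.43179.
Gradient magnitude |∇z| = √(a² + b²) = √(0.01190 + 0.18644) = 0.44535.
True dip = arctan(0.44535) = 24.0°, dipping toward SSW (azimuth ≈ 194°).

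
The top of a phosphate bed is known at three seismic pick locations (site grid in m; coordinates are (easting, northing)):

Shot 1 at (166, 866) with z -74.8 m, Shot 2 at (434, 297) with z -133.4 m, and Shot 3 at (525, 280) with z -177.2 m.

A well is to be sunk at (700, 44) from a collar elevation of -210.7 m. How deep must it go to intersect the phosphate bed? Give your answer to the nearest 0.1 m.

23.2 m

Let the plane be z = a·E + b·N + c.
Shot 2−Shot 1: 268a − 569b = −58.6;  Shot 3−Shot 1: 359a − 586b = −102.4.
Solving gives a = −0.50666, b = −0.13565.
Then c = -74.8 − a·166 − b·866 = 126.78.
At (700, 44): z_contact = −354.66 − 5.97 + 126.78 = -233.85 m.
Depth below ground = -210.7 − (-233.85) = 23.2 m.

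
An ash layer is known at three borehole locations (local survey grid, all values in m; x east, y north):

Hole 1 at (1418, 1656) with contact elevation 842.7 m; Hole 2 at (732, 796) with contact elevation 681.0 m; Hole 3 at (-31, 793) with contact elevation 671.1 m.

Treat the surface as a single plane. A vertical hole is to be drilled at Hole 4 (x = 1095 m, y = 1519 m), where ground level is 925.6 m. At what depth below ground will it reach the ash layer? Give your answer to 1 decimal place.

Let the plane be z = a·x + b·y + c.
Hole 2−Hole 1: −686a − 860b = −161.7;  Hole 3−Hole 1: −1449a − 863b = −171.6.
Solving gives a = 0.012274, b = 0.178232.
Then c = 842.7 − a·1418 − b·1656 = 530.14.
At (1095, 1519): z_contact = 13.44 + 270.73 + 530.14 = 814.32 m.
Depth below ground = 925.6 − 814.32 = 111.3 m.

111.3 m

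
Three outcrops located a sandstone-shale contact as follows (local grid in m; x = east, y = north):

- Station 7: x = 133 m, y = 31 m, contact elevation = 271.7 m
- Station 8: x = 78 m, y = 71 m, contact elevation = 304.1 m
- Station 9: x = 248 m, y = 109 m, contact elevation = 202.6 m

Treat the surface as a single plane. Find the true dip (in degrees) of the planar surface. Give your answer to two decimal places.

30.76°

Two edge vectors: Station 7→Station 8 = (-55, 40, 32.4), Station 7→Station 9 = (115, 78, -69.1).
Normal n = (Station 7→Station 8) × (Station 7→Station 9) = (-5291.2, -74.5, -8890).
So ∂z/∂x = −n_x/n_z = −0.59519 and ∂z/∂y = −n_y/n_z = −0.00838.
Gradient magnitude |∇z| = √(a² + b²) = √(0.35425 + 0.00007) = 0.59524.
True dip = arctan(0.59524) = 30.76°, dipping toward E (azimuth ≈ 089°).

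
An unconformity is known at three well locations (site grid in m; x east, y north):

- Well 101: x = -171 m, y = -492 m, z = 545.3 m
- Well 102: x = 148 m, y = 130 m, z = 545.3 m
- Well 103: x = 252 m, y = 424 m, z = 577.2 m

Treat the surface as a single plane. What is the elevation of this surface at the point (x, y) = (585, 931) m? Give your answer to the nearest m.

527 m

Two edge vectors: Well 101→Well 102 = (319, 622, 0), Well 101→Well 103 = (423, 916, 31.9).
Normal n = (Well 101→Well 102) × (Well 101→Well 103) = (19841.8, -10176.1, 29098).
So ∂z/∂x = −n_x/n_z = −0.68190 and ∂z/∂y = −n_y/n_z = 0.34972.
Intercept c from Well 101: 545.3 − 116.60 + 172.06 = 600.76.
At (585, 931): z = −398.9 + 325.6 + 600.76 = 527.4 m.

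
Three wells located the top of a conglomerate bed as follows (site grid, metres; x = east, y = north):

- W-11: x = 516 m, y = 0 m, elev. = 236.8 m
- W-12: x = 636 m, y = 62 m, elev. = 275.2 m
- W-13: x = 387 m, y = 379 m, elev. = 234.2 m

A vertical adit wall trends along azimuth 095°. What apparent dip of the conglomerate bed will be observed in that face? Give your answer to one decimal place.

Two edge vectors: W-11→W-12 = (120, 62, 38.4), W-11→W-13 = (-129, 379, -2.6).
Normal n = (W-11→W-12) × (W-11→W-13) = (-14714.8, -4641.6, 53478).
So ∂z/∂x = −n_x/n_z = 0.27516 and ∂z/∂y = −n_y/n_z = 0.08679.
Unit vector along 095° is (sin 95°, cos 95°) = (0.9962, -0.0872).
Slope in that direction = a·(0.9962) + b·(-0.0872) = 0.26654.
Apparent dip = arctan|0.26654| = 14.9° (true dip is 16.1°, so apparent ≤ true as expected).

14.9°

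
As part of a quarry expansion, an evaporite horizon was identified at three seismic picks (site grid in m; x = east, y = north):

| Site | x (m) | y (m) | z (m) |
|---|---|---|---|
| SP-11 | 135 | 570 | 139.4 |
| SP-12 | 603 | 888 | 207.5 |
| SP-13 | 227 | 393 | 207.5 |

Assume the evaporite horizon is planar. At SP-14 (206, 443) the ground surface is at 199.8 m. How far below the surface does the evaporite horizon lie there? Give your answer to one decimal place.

Two edge vectors: SP-11→SP-12 = (468, 318, 68.1), SP-11→SP-13 = (92, -177, 68.1).
Normal n = (SP-11→SP-12) × (SP-11→SP-13) = (33709.5, -25605.6, -112092).
So ∂z/∂x = −n_x/n_z = 0.30073 and ∂z/∂y = −n_y/n_z = −0.22843.
Intercept c from SP-11: 139.4 − 40.60 + 130.21 = 229.01.
At (206, 443): z_contact = 61.95 − 101.20 + 229.01 = 189.76 m.
Depth below ground = 199.8 − 189.76 = 10.0 m.

10.0 m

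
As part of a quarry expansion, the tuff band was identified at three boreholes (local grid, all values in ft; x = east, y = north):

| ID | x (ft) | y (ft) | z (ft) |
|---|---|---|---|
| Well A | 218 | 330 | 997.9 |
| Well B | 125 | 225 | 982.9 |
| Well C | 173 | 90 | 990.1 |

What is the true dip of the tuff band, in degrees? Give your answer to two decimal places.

Let the plane be z = a·x + b·y + c.
Well B−Well A: −93a − 105b = −15;  Well C−Well A: −45a − 240b = −7.8.
Solving gives a = 0.15806, b = 0.00286.
Gradient magnitude |∇z| = √(a² + b²) = √(0.02498 + 0.00001) = 0.15808.
True dip = arctan(0.15808) = 8.98°, dipping toward W (azimuth ≈ 269°).

8.98°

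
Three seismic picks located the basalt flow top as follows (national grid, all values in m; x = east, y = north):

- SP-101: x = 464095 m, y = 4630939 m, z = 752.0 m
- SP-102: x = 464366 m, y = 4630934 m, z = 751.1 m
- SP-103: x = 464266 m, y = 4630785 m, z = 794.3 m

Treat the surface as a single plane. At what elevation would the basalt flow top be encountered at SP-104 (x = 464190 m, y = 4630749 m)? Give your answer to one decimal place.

805.2 m

Let the plane be z = a·x + b·y + c.
SP-102−SP-101: 271a − 5b = −0.9;  SP-103−SP-101: 171a − 154b = 42.3.
Solving gives a = −0.008564300, b = −0.284185034.
Then c = 752 − a·464095 − b·4630939 = 1320770.21.
At (464190, 4630749): z = −3975.5 − 1315989.6 + 1320770.21 = 805.2 m.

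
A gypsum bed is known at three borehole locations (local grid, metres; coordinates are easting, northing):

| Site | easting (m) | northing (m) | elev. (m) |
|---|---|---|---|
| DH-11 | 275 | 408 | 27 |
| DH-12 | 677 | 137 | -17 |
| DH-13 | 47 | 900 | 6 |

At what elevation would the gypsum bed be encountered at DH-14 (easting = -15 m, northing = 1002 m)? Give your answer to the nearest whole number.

Let the plane be z = a·easting + b·northing + c.
DH-12−DH-11: 402a − 271b = −44;  DH-13−DH-11: −228a + 492b = −21.
Solving gives a = −0.20103, b = −0.13584.
Then c = 27 − a·275 − b·408 = 137.71.
At (-15, 1002): z = 3.0 − 136.1 + 137.71 = 4.6 m.

5 m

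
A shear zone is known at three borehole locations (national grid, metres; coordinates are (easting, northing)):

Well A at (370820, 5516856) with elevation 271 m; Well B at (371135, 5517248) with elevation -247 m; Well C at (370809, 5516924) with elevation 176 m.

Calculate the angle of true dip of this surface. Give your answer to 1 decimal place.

Let the plane be z = a·E + b·N + c.
Well B−Well A: 315a + 392b = −518;  Well C−Well A: −11a + 68b = −95.
Solving gives a = 0.07835, b = −1.38439.
Gradient magnitude |∇z| = √(a² + b²) = √(0.00614 + 1.91652) = 1.38660.
True dip = arctan(1.38660) = 54.2°, dipping toward N (azimuth ≈ 357°).

54.2°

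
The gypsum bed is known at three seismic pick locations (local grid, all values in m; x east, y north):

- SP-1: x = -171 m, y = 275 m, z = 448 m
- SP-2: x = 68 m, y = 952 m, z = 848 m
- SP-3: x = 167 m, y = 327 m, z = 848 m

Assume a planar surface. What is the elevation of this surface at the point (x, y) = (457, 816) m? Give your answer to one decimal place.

Let the plane be z = a·x + b·y + c.
SP-2−SP-1: 239a + 677b = 400;  SP-3−SP-1: 338a + 52b = 400.
Solving gives a = 1.15528, b = 0.18300.
Then c = 448 − a·-171 − b·275 = 595.23.
At (457, 816): z = 528.0 + 149.3 + 595.23 = 1272.5 m.

1272.5 m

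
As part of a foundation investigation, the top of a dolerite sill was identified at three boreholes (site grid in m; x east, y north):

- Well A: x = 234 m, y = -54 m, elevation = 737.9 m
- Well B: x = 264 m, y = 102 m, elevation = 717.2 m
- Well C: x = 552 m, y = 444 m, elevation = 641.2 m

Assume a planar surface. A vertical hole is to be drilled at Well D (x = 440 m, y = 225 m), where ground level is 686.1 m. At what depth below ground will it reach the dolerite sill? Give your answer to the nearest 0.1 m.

6.2 m

Two edge vectors: Well A→Well B = (30, 156, -20.7), Well A→Well C = (318, 498, -96.7).
Normal n = (Well A→Well B) × (Well A→Well C) = (-4776.6, -3681.6, -34668).
So ∂z/∂x = −n_x/n_z = −0.13778 and ∂z/∂y = −n_y/n_z = −0.10620.
Intercept c from Well A: 737.9 + 32.24 − 5.73 = 764.41.
At (440, 225): z_contact = −60.62 − 23.89 + 764.41 = 679.89 m.
Depth below ground = 686.1 − 679.89 = 6.2 m.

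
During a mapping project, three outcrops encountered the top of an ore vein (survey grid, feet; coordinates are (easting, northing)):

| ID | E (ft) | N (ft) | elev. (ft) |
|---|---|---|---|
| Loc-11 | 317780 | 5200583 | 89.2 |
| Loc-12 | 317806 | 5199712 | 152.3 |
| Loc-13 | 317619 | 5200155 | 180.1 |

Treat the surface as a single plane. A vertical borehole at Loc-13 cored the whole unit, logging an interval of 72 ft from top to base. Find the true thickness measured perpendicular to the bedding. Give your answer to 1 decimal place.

67.9 ft

Two edge vectors: Loc-11→Loc-12 = (26, -871, 63.1), Loc-11→Loc-13 = (-161, -428, 90.9).
Normal n = (Loc-11→Loc-12) × (Loc-11→Loc-13) = (-52167.1, -12522.5, -151359).
So ∂z/∂E = −n_x/n_z = −0.34466 and ∂z/∂N = −n_y/n_z = −0.08273.
|∇z| = √(a²+b²) = 0.35445, so dip δ = arctan(0.35445) = 19.52°.
True thickness = vertical thickness × cos δ = 72 × cos 19.52° = 67.9 ft.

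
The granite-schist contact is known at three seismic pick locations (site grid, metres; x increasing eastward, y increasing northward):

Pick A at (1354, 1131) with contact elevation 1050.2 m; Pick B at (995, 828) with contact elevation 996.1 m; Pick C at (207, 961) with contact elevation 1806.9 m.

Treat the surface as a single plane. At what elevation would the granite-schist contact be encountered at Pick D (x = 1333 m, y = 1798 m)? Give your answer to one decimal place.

Two edge vectors: Pick A→Pick B = (-359, -303, -54.1), Pick A→Pick C = (-1147, -170, 756.7).
Normal n = (Pick A→Pick B) × (Pick A→Pick C) = (-238477.1, 333708, -286511).
So ∂z/∂x = −n_x/n_z = −0.832349 and ∂z/∂y = −n_y/n_z = 1.164730.
Intercept c from Pick A: 1050.2 + 1127.00 − 1317.31 = 859.89.
At (1333, 1798): z = −1109.5 + 2094.2 + 859.89 = 1844.6 m.

1844.6 m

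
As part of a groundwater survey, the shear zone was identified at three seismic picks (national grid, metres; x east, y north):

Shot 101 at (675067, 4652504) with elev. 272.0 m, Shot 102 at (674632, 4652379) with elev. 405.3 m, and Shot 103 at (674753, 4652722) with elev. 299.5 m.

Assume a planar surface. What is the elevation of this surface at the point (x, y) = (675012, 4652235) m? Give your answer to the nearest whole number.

345 m

Let the plane be z = a·x + b·y + c.
Shot 102−Shot 101: −435a − 125b = 133.3;  Shot 103−Shot 101: −314a + 218b = 27.5.
Solving gives a = −0.24236948, b = −0.22295421.
Then c = 272 − a·675067 − b·4652504 = 1201182.98.
At (675012, 4652235): z = −163602.3 − 1037235.4 + 1201182.98 = 345.3 m.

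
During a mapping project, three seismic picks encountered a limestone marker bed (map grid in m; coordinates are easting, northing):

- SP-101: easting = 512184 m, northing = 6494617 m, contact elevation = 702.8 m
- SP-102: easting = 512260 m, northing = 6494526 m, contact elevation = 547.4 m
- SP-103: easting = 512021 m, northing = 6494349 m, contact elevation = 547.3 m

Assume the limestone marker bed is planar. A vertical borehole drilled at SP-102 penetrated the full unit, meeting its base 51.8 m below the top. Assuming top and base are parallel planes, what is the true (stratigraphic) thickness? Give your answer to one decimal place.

31.4 m

Let the plane be z = a·easting + b·northing + c.
SP-102−SP-101: 76a − 91b = −155.4;  SP-103−SP-101: −163a − 268b = −155.5.
Solving gives a = −0.78113, b = 1.05532.
|∇z| = √(a²+b²) = 1.31296, so dip δ = arctan(1.31296) = 52.71°.
True thickness = vertical thickness × cos δ = 51.8 × cos 52.71° = 31.4 m.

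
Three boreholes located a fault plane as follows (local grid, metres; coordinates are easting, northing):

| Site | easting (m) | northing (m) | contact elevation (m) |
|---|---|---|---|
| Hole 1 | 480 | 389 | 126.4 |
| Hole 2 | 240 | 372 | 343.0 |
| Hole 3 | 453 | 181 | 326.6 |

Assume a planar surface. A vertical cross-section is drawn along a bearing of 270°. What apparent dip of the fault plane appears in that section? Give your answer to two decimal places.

40.10°

Let the plane be z = a·easting + b·northing + c.
Hole 2−Hole 1: −240a − 17b = 216.6;  Hole 3−Hole 1: −27a − 208b = 200.2.
Solving gives a = −0.84207, b = −0.85319.
Unit vector along 270° is (sin 270°, cos 270°) = (-1.0000, -0.0000).
Slope in that direction = a·(-1.0000) + b·(-0.0000) = 0.84207.
Apparent dip = arctan|0.84207| = 40.10° (true dip is 50.2°, so apparent ≤ true as expected).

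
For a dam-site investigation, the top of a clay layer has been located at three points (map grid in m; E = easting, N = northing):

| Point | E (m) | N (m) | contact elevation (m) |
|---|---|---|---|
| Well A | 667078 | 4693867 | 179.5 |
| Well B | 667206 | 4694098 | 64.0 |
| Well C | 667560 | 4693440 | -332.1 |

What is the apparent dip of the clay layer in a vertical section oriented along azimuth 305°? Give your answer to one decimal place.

40.7°

Let the plane be z = a·E + b·N + c.
Well B−Well A: 128a + 231b = −115.5;  Well C−Well A: 482a − 427b = −511.6.
Solving gives a = −1.00904, b = 0.05912.
Unit vector along 305° is (sin 305°, cos 305°) = (-0.8192, 0.5736).
Slope in that direction = a·(-0.8192) + b·(0.5736) = 0.86046.
Apparent dip = arctan|0.86046| = 40.7° (true dip is 45.3°, so apparent ≤ true as expected).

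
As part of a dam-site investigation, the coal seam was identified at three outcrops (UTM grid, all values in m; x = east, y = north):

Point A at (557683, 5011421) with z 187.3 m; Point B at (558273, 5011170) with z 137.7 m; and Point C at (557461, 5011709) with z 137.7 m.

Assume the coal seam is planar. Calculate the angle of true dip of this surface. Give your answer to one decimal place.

Two edge vectors: Point A→Point B = (590, -251, -49.6), Point A→Point C = (-222, 288, -49.6).
Normal n = (Point A→Point B) × (Point A→Point C) = (26734.4, 40275.2, 114198).
So ∂z/∂x = −n_x/n_z = −0.23411 and ∂z/∂y = −n_y/n_z = −0.35268.
Gradient magnitude |∇z| = √(a² + b²) = √(0.05481 + 0.12438) = 0.42331.
True dip = arctan(0.42331) = 22.9°, dipping toward NNE (azimuth ≈ 034°).

22.9°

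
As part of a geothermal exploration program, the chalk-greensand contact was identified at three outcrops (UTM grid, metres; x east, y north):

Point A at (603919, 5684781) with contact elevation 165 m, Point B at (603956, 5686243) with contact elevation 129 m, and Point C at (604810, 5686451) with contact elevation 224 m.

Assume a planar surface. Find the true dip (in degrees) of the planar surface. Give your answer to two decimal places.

6.91°

Two edge vectors: Point A→Point B = (37, 1462, -36), Point A→Point C = (891, 1670, 59).
Normal n = (Point A→Point B) × (Point A→Point C) = (146378, -34259, -1240852).
So ∂z/∂x = −n_x/n_z = 0.11797 and ∂z/∂y = −n_y/n_z = −0.02761.
Gradient magnitude |∇z| = √(a² + b²) = √(0.01392 + 0.00076) = 0.12115.
True dip = arctan(0.12115) = 6.91°, dipping toward WNW (azimuth ≈ 283°).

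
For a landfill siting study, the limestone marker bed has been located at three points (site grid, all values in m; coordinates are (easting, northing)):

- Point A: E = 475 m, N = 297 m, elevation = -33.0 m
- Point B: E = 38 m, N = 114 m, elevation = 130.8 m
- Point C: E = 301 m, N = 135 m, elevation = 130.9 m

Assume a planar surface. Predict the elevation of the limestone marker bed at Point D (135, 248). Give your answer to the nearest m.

Two edge vectors: Point A→Point B = (-437, -183, 163.8), Point A→Point C = (-174, -162, 163.9).
Normal n = (Point A→Point B) × (Point A→Point C) = (-3458.1, 43123.1, 38952).
So ∂z/∂E = −n_x/n_z = 0.08878 and ∂z/∂N = −n_y/n_z = −1.10708.
Intercept c from Point A: -33 − 42.17 + 328.80 = 253.63.
At (135, 248): z = 12.0 − 274.6 + 253.63 = -8.9 m.

-9 m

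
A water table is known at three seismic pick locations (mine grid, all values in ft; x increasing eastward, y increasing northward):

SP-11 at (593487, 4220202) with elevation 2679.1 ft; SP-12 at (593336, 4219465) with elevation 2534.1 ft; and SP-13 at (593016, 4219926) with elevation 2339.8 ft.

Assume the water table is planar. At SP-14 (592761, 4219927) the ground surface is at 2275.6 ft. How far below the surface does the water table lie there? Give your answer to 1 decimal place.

Let the plane be z = a·x + b·y + c.
SP-12−SP-11: −151a − 737b = −145;  SP-13−SP-11: −471a − 276b = −339.3.
Solving gives a = 0.687652357, b = 0.055854130.
Then c = 2679.1 − a·593487 − b·4220202 = −641149.35.
At (592761, 4219927): z_contact = 407613.50 + 235700.35 − 641149.35 = 2164.50 ft.
Depth below ground = 2275.6 − 2164.50 = 111.1 ft.

111.1 ft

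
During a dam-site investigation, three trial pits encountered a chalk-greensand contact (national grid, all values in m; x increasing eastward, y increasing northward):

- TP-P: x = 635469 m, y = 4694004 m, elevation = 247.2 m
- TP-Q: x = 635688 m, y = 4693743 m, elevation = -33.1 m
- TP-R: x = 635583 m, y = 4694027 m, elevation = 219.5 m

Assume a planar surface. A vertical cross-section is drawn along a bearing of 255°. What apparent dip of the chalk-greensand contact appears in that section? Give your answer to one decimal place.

10.6°

Two edge vectors: TP-P→TP-Q = (219, -261, -280.3), TP-P→TP-R = (114, 23, -27.7).
Normal n = (TP-P→TP-Q) × (TP-P→TP-R) = (13676.6, -25887.9, 34791).
So ∂z/∂x = −n_x/n_z = −0.39311 and ∂z/∂y = −n_y/n_z = 0.74410.
Unit vector along 255° is (sin 255°, cos 255°) = (-0.9659, -0.2588).
Slope in that direction = a·(-0.9659) + b·(-0.2588) = 0.18713.
Apparent dip = arctan|0.18713| = 10.6° (true dip is 40.1°, so apparent ≤ true as expected).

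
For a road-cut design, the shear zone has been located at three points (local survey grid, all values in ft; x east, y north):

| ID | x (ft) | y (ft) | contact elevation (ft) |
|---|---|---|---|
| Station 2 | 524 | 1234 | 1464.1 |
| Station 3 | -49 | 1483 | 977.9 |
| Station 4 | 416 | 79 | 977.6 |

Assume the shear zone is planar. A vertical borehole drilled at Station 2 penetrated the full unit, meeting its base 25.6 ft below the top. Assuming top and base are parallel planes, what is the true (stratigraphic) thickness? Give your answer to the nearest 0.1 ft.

Let the plane be z = a·x + b·y + c.
Station 3−Station 2: −573a + 249b = −486.2;  Station 4−Station 2: −108a − 1155b = −486.5.
Solving gives a = 0.99128, b = 0.32852.
|∇z| = √(a²+b²) = 1.04430, so dip δ = arctan(1.04430) = 46.24°.
True thickness = vertical thickness × cos δ = 25.6 × cos 46.24° = 17.7 ft.

17.7 ft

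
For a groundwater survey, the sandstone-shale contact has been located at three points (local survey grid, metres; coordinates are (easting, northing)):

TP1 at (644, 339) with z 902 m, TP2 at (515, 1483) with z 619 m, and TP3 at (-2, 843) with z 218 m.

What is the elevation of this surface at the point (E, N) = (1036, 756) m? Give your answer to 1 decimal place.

1215.6 m

Two edge vectors: TP1→TP2 = (-129, 1144, -283), TP1→TP3 = (-646, 504, -684).
Normal n = (TP1→TP2) × (TP1→TP3) = (-639864, 94582, 674008).
So ∂z/∂E = −n_x/n_z = 0.949342 and ∂z/∂N = −n_y/n_z = −0.140328.
Intercept c from TP1: 902 − 611.38 + 47.57 = 338.19.
At (1036, 756): z = 983.5 − 106.1 + 338.19 = 1215.6 m.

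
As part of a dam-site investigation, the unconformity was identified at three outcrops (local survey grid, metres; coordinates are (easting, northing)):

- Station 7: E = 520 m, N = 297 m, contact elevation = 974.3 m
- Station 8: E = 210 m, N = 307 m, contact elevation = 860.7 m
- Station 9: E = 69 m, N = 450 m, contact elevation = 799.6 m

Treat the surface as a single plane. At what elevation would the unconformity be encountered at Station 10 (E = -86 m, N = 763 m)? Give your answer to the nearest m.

Two edge vectors: Station 7→Station 8 = (-310, 10, -113.6), Station 7→Station 9 = (-451, 153, -174.7).
Normal n = (Station 7→Station 8) × (Station 7→Station 9) = (15633.8, -2923.4, -42920).
So ∂z/∂E = −n_x/n_z = 0.36425 and ∂z/∂N = −n_y/n_z = −0.06811.
Intercept c from Station 7: 974.3 − 189.41 + 20.23 = 805.12.
At (-86, 763): z = −31.3 − 52.0 + 805.12 = 721.8 m.

722 m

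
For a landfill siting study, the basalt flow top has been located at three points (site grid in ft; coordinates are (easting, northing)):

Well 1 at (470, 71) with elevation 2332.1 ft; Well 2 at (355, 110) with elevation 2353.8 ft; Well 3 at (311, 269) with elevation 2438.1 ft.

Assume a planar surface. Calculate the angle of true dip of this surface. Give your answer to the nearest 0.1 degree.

27.8°

Let the plane be z = a·E + b·N + c.
Well 2−Well 1: −115a + 39b = 21.7;  Well 3−Well 1: −159a + 198b = 106.
Solving gives a = −0.00981, b = 0.52747.
Gradient magnitude |∇z| = √(a² + b²) = √(0.00010 + 0.27823) = 0.52756.
True dip = arctan(0.52756) = 27.8°, dipping toward S (azimuth ≈ 179°).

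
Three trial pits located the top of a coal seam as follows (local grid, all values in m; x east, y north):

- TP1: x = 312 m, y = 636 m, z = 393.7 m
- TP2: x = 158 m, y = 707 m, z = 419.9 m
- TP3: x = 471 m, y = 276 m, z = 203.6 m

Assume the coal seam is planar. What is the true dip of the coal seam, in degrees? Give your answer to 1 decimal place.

29.9°

Two edge vectors: TP1→TP2 = (-154, 71, 26.2), TP1→TP3 = (159, -360, -190.1).
Normal n = (TP1→TP2) × (TP1→TP3) = (-4065.1, -25109.6, 44151).
So ∂z/∂x = −n_x/n_z = 0.09207 and ∂z/∂y = −n_y/n_z = 0.56872.
Gradient magnitude |∇z| = √(a² + b²) = √(0.00848 + 0.32344) = 0.57613.
True dip = arctan(0.57613) = 29.9°, dipping toward S (azimuth ≈ 189°).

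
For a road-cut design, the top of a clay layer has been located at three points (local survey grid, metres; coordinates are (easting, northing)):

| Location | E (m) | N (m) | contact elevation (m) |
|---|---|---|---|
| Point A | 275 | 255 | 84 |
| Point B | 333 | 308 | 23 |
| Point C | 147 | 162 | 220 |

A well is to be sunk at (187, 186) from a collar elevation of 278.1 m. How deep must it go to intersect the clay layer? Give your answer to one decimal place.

Let the plane be z = a·E + b·N + c.
Point B−Point A: 58a + 53b = −61;  Point C−Point A: −128a − 93b = 136.
Solving gives a = −1.10432, b = 0.05755.
Then c = 84 − a·275 − b·255 = 373.01.
At (187, 186): z_contact = −206.51 + 10.71 + 373.01 = 177.21 m.
Depth below ground = 278.1 − 177.21 = 100.9 m.

100.9 m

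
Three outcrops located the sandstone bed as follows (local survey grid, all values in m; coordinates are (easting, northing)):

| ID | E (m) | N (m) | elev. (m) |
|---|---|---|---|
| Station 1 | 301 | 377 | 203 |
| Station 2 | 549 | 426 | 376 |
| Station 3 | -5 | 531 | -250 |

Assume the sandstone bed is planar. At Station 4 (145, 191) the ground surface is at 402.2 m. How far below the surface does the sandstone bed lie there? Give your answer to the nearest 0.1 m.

Two edge vectors: Station 1→Station 2 = (248, 49, 173), Station 1→Station 3 = (-306, 154, -453).
Normal n = (Station 1→Station 2) × (Station 1→Station 3) = (-48839, 59406, 53186).
So ∂z/∂E = −n_x/n_z = 0.91827 and ∂z/∂N = −n_y/n_z = −1.11695.
Intercept c from Station 1: 203 − 276.40 + 421.09 = 347.69.
At (145, 191): z_contact = 133.15 − 213.34 + 347.69 = 267.50 m.
Depth below ground = 402.2 − 267.50 = 134.7 m.

134.7 m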